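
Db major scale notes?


Reasoning:
Major scale pattern: W-W-H-W-W-W-H (2-2-1-2-2-2-1 semitones)
Starting from Db:
  Db + 2 semitones → Eb
  Eb + 2 semitones → F
  F + 1 semitone → Gb
  Gb + 2 semitones → Ab
  Ab + 2 semitones → Bb
  Bb + 2 semitones → C
  C + 1 semitone → Db
Scale = Db Eb F Gb Ab Bb C


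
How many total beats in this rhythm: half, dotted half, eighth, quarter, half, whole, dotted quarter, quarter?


Working:
Beat values:
  half = 2 beats
  dotted half = 3 beats
  eighth = 0.5 beats
  quarter = 1 beat
  half = 2 beats
  whole = 4 beats
  dotted quarter = 1.5 beats
  quarter = 1 beat
Sum = 2 + 3 + 0.5 + 1 + 2 + 4 + 1.5 + 1
= 15 beats


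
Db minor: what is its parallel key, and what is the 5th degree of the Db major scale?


Step by step:
Parallel keys share the same tonic but differ in mode
Db minor → parallel is Db major
Db major scale: Db Eb F Gb Ab Bb C
= Db major; 5th degree = Ab


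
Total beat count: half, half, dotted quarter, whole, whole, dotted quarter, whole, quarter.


Working:
Beat values:
  half = 2 beats
  half = 2 beats
  dotted quarter = 1.5 beats
  whole = 4 beats
  whole = 4 beats
  dotted quarter = 1.5 beats
  whole = 4 beats
  quarter = 1 beat
Sum = 2 + 2 + 1.5 + 4 + 4 + 1.5 + 4 + 1
= 20 beats


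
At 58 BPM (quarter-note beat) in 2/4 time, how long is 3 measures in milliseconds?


Let's work it out.
Quarter-note beat duration = 60000 / 58 ms
Beats per measure (2/4) = 2
One measure = 2 × 60000 / 58 = 120000 / 58 ms
3 measures = 3 × 120000 / 58 = 360000 / 58
= 6206.9 ms


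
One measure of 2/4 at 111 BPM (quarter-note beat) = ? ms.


Quarter-note beat duration = 60000 / 111 ms
Beats per measure (2/4) = 2
One measure = 2 × 60000 / 111 = 120000 / 111 ms
= 1081.1 ms


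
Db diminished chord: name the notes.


Diminished triad = root + minor 3rd (3 semitones) + diminished 5th (6 semitones)
A triad on Db stacks thirds, so the chord tones use letter names D-F-A
Root: Db
Minor 3rd above Db: Fb
Diminished 5th above Db: Abb
Chord = Db Fb Abb


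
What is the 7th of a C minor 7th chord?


Minor 7th chord = root + minor 3rd + perfect 5th + minor 7th
Seventh chords stack in thirds, so the letter names are C-E-G-B
Root: C
Minor 3rd above C: Eb
Perfect 5th above C: G
Minor 7th above C: Bb
The 7th = Bb


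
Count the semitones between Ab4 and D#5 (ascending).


Working:
Absolute semitone position = octave×12 + chromatic position
Ab4: 4×12 + 8 = 56
D#5: 5×12 + 3 = 63
Difference = 63 - 56 = 7
= 7 semitones


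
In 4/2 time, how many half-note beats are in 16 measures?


Reasoning:
Time signature 4/2: the bottom number 2 means the half note gets one count
The top number 4 means 4 half-note beats per measure
Total = 4 × 16 measures
= 64 half-note beats


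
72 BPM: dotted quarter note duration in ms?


Step by step:
One quarter-note beat = 60000 / BPM = 60000 / 72 ms
Dotted quarter note = 3/2 × quarter note
Duration = 3/2 × 60000 / 72 = 90000 / 72
= 1250.0 ms


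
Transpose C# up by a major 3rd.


Solution.
major 3rd: 3 letter names, 4 semitones
Letter: C + 2 → E
Pitch: C# + 4 semitones, spelled as an E → E#
= E#


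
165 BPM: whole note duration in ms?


One quarter-note beat = 60000 / BPM = 60000 / 165 ms
Whole note = 4 × quarter note
Duration = 4 × 60000 / 165 = 240000 / 165
= 1454.5 ms


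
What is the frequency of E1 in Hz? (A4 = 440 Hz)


f = 440 × 2^(n/12) where n = semitones from A4
E1: -41 semitones from A4
f = 440 × 2^(-41/12)
f = 41.20 Hz


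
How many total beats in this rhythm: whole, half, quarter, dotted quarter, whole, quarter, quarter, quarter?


Beat values:
  whole = 4 beats
  half = 2 beats
  quarter = 1 beat
  dotted quarter = 1.5 beats
  whole = 4 beats
  quarter = 1 beat
  quarter = 1 beat
  quarter = 1 beat
Sum = 4 + 2 + 1 + 1.5 + 4 + 1 + 1 + 1
= 15.5 beats


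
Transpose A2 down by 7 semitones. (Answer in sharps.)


A2: chromatic position 9 in octave 2 → absolute = 2×12 + 9 = 33
Transpose down 7: 33 - 7 = 26
26 = 2×12 + 2 → D in octave 2
Result = D2


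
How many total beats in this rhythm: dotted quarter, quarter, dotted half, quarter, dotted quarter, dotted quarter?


Step by step:
Beat values:
  dotted quarter = 1.5 beats
  quarter = 1 beat
  dotted half = 3 beats
  quarter = 1 beat
  dotted quarter = 1.5 beats
  dotted quarter = 1.5 beats
Sum = 1.5 + 1 + 3 + 1 + 1.5 + 1.5
= 9.5 beats


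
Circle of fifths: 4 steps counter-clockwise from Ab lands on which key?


Each counter-clockwise step moves down a perfect 5th (= up a perfect 4th)
From Ab: Ab → Db → F#/Gb → B → E
= E


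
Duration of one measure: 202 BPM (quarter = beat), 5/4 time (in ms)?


Reasoning:
Quarter-note beat duration = 60000 / 202 ms
Beats per measure (5/4) = 5
One measure = 5 × 60000 / 202 = 300000 / 202 ms
= 1485.1 ms


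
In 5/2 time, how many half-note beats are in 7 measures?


Time signature 5/2: the bottom number 2 means the half note gets one count
The top number 5 means 5 half-note beats per measure
Total = 5 × 7 measures
= 35 half-note beats


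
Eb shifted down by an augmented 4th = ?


augmented 4th: 4 letter names, 6 semitones
Letter: E - 3 → B
Pitch: Eb - 6 semitones, spelled as a B → Bbb
= Bbb


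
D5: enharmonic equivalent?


Enharmonic notes sound the same pitch but are spelled with different letter names
D and Ebb name the same pitch class
= Ebb5


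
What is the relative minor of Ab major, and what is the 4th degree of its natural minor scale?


Solution.
The relative minor shares the major's key signature and starts on its 6th degree
6th degree = a major 6th above the tonic; a major 6th above Ab is F
→ relative minor of Ab major is F minor
F natural minor scale: F G Ab Bb C Db Eb
= F minor; 4th degree = Bb


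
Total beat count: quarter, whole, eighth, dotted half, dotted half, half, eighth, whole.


Solution.
Beat values:
  quarter = 1 beat
  whole = 4 beats
  eighth = 0.5 beats
  dotted half = 3 beats
  dotted half = 3 beats
  half = 2 beats
  eighth = 0.5 beats
  whole = 4 beats
Sum = 1 + 4 + 0.5 + 3 + 3 + 2 + 0.5 + 4
= 18 beats


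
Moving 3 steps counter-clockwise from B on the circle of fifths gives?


Working:
Each counter-clockwise step moves down a perfect 5th (= up a perfect 4th)
From B: B → E → A → D
= D


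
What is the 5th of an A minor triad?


Solution.
Minor triad = root + minor 3rd (3 semitones) + perfect 5th (7 semitones)
A triad on A stacks thirds, so the chord tones use letter names A-C-E
Root: A
Minor 3rd above A: C
Perfect 5th above A: E
The 5th = E


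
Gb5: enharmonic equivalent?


Working:
Enharmonic notes sound the same pitch but are spelled with different letter names
Gb and F# name the same pitch class
= F#5


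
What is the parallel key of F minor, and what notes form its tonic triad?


Working:
Parallel keys share the same tonic but differ in mode
F minor → parallel is F major
Tonic triad of F major = F A C
= F major; triad = F A C


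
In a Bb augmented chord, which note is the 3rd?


Augmented triad = root + major 3rd (4 semitones) + augmented 5th (8 semitones)
A triad on Bb stacks thirds, so the chord tones use letter names B-D-F
Root: Bb
Major 3rd above Bb: D
Augmented 5th above Bb: F#
The 3rd = D


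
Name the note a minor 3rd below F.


Reasoning:
A 3rd spans 3 letter names, so from F we land on D
A minor 3rd = 3 semitones below F
Spell D at that pitch: D
= D


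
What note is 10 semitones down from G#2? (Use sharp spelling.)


Reasoning:
G#2: chromatic position 8 in octave 2 → absolute = 2×12 + 8 = 32
Transpose down 10: 32 - 10 = 22
22 = 1×12 + 10 → A# in octave 1
Result = A#1


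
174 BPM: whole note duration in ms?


One quarter-note beat = 60000 / BPM = 60000 / 174 ms
Whole note = 4 × quarter note
Duration = 4 × 60000 / 174 = 240000 / 174
= 1379.3 ms


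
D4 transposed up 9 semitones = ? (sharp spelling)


Step by step:
D4: chromatic position 2 in octave 4 → absolute = 4×12 + 2 = 50
Transpose up 9: 50 + 9 = 59
59 = 4×12 + 11 → B in octave 4
Result = B4


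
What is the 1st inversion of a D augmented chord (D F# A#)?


Let's work it out.
Root position: D F# A#
1st inversion: move root up an octave
Bass note: F#
Notes (bottom to top) = F# A# D


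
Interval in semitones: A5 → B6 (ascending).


Absolute semitone position = octave×12 + chromatic position
A5: 5×12 + 9 = 69
B6: 6×12 + 11 = 83
Difference = 83 - 69 = 14
= 14 semitones


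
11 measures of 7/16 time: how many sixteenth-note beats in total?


Time signature 7/16: the bottom number 16 means the sixteenth note gets one count
The top number 7 means 7 sixteenth-note beats per measure
Total = 7 × 11 measures
= 77 sixteenth-note beats


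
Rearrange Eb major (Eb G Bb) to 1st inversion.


Step by step:
Root position: Eb G Bb
1st inversion: move root up an octave
Bass note: G
Notes (bottom to top) = G Bb Eb


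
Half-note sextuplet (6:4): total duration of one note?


Let's work it out.
Sextuplet: 6 notes occupy the space of 4 half notes
Space = 4 × 2 = 8 beats
Each sextuplet note = 8 / 6 = 4/3 beats
= 4/3 beats


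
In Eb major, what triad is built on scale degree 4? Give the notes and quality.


Step by step:
Eb major scale: Eb F G Ab Bb C D
Diatonic triad on degree 4 stacks scale notes 4, 6, 1: Ab C Eb
Ab→C = 4 semitones; Ab→Eb = 7 semitones → major triad
= Ab C Eb (major)


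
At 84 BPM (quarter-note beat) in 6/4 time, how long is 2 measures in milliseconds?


Solution.
Quarter-note beat duration = 60000 / 84 ms
Beats per measure (6/4) = 6
One measure = 6 × 60000 / 84 = 360000 / 84 ms
2 measures = 2 × 360000 / 84 = 720000 / 84
= 8571.4 ms


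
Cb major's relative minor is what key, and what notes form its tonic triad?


Solution.
The relative minor shares the major's key signature and starts on its 6th degree
6th degree = a major 6th above the tonic; a major 6th above Cb is Ab
→ relative minor of Cb major is Ab minor
Tonic triad of Ab minor = root + minor 3rd + perfect 5th = Ab Cb Eb
= Ab minor; triad = Ab Cb Eb


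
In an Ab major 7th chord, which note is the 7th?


Major 7th chord = root + major 3rd + perfect 5th + major 7th
Seventh chords stack in thirds, so the letter names are A-C-E-G
Root: Ab
Major 3rd above Ab: C
Perfect 5th above Ab: Eb
Major 7th above Ab: G
The 7th = G


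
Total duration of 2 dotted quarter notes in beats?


Base quarter note = 1 beat
Dot 1 adds half the previous value: +1/2
One dotted quarter = 1 + 1/2 = 3/2
2 of them = 2 × 3/2 = 3
= 3 beats


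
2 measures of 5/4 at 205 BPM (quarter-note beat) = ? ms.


Step by step:
Quarter-note beat duration = 60000 / 205 ms
Beats per measure (5/4) = 5
One measure = 5 × 60000 / 205 = 300000 / 205 ms
2 measures = 2 × 300000 / 205 = 600000 / 205
= 2926.8 ms


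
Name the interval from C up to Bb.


Working:
Letter names: C → B spans 7 letter names → a 7th
Semitones: C → Bb = 10 half-steps
A 7th of 10 semitones is a minor 7th
= minor 7th


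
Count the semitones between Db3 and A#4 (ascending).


Absolute semitone position = octave×12 + chromatic position
Db3: 3×12 + 1 = 37
A#4: 4×12 + 10 = 58
Difference = 58 - 37 = 21
= 21 semitones


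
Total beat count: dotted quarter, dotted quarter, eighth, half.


Step by step:
Beat values:
  dotted quarter = 1.5 beats
  dotted quarter = 1.5 beats
  eighth = 0.5 beats
  half = 2 beats
Sum = 1.5 + 1.5 + 0.5 + 2
= 5.5 beats


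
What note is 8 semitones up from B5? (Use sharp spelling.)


B5: chromatic position 11 in octave 5 → absolute = 5×12 + 11 = 71
Transpose up 8: 71 + 8 = 79
79 = 6×12 + 7 → G in octave 6
Result = G6


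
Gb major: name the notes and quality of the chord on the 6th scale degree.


Step by step:
Gb major scale: Gb Ab Bb Cb Db Eb F
Diatonic triad on degree 6 stacks scale notes 6, 1, 3: Eb Gb Bb
Eb→Gb = 3 semitones; Eb→Bb = 7 semitones → minor triad
= Eb Gb Bb (minor)


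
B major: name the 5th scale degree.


Major scale pattern: W-W-H-W-W-W-H (2-2-1-2-2-2-1 semitones)
Starting from B:
  B + 2 semitones → C#
  C# + 2 semitones → D#
  D# + 1 semitone → E
  E + 2 semitones → F#
  F# + 2 semitones → G#
  G# + 2 semitones → A#
  A# + 1 semitone → B
Scale: B C# D# E F# G# A#
Degree 5 = F#


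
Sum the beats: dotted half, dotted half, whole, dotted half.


Beat values:
  dotted half = 3 beats
  dotted half = 3 beats
  whole = 4 beats
  dotted half = 3 beats
Sum = 3 + 3 + 4 + 3
= 13 beats


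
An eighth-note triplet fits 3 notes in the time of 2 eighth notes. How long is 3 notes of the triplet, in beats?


Step by step:
Triplet: 3 notes occupy the space of 2 eighth notes
Space = 2 × 1/2 = 1 beat
Each triplet note = 1 / 3 = 1/3 beats
3 notes = 3 × 1/3 = 1
= 1 beat


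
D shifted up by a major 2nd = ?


Reasoning:
major 2nd: 2 letter names, 2 semitones
Letter: D + 1 → E
Pitch: D + 2 semitones, spelled as an E → E
= E


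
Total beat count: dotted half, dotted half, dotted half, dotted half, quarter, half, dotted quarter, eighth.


Let's work it out.
Beat values:
  dotted half = 3 beats
  dotted half = 3 beats
  dotted half = 3 beats
  dotted half = 3 beats
  quarter = 1 beat
  half = 2 beats
  dotted quarter = 1.5 beats
  eighth = 0.5 beats
Sum = 3 + 3 + 3 + 3 + 1 + 2 + 1.5 + 0.5
= 17 beats


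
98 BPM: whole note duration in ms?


Reasoning:
One quarter-note beat = 60000 / BPM = 60000 / 98 ms
Whole note = 4 × quarter note
Duration = 4 × 60000 / 98 = 240000 / 98
= 2449.0 ms


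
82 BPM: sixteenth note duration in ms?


One quarter-note beat = 60000 / BPM = 60000 / 82 ms
Sixteenth note = 1/4 × quarter note
Duration = 1/4 × 60000 / 82 = 15000 / 82
= 182.9 ms


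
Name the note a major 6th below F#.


A 6th spans 6 letter names, so from F we land on A
A major 6th = 9 semitones below F#
Spell A at that pitch: A
= A


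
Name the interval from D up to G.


Let's work it out.
Letter names: D → G spans 4 letter names → a 4th
Semitones: D → G = 5 half-steps
A 4th of 5 semitones is a perfect 4th
= perfect 4th


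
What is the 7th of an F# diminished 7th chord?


Let's work it out.
Diminished 7th chord = root + minor 3rd + diminished 5th + diminished 7th
Seventh chords stack in thirds, so the letter names are F-A-C-E
Root: F#
Minor 3rd above F#: A
Diminished 5th above F#: C
Diminished 7th above F#: Eb
The 7th = Eb


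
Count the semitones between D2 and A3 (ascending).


Let's work it out.
Absolute semitone position = octave×12 + chromatic position
D2: 2×12 + 2 = 26
A3: 3×12 + 9 = 45
Difference = 45 - 26 = 19
= 19 semitones


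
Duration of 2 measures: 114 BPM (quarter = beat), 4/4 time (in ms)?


Quarter-note beat duration = 60000 / 114 ms
Beats per measure (4/4) = 4
One measure = 4 × 60000 / 114 = 240000 / 114 ms
2 measures = 2 × 240000 / 114 = 480000 / 114
= 4210.5 ms


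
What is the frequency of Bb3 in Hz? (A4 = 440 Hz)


Step by step:
f = 440 × 2^(n/12) where n = semitones from A4
Bb3: -11 semitones from A4
f = 440 × 2^(-11/12)
f = 233.08 Hz


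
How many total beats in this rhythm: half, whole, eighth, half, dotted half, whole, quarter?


Reasoning:
Beat values:
  half = 2 beats
  whole = 4 beats
  eighth = 0.5 beats
  half = 2 beats
  dotted half = 3 beats
  whole = 4 beats
  quarter = 1 beat
Sum = 2 + 4 + 0.5 + 2 + 3 + 4 + 1
= 16.5 beats


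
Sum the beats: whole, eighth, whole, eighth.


Working:
Beat values:
  whole = 4 beats
  eighth = 0.5 beats
  whole = 4 beats
  eighth = 0.5 beats
Sum = 4 + 0.5 + 4 + 0.5
= 9 beats


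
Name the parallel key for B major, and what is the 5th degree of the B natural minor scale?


Parallel keys share the same tonic but differ in mode
B major → parallel is B minor
B natural minor scale: B C# D E F# G A
= B minor; 5th degree = F#


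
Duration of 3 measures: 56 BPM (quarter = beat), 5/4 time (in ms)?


Quarter-note beat duration = 60000 / 56 ms
Beats per measure (5/4) = 5
One measure = 5 × 60000 / 56 = 300000 / 56 ms
3 measures = 3 × 300000 / 56 = 900000 / 56
= 16071.4 ms


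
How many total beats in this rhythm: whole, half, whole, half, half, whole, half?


Let's work it out.
Beat values:
  whole = 4 beats
  half = 2 beats
  whole = 4 beats
  half = 2 beats
  half = 2 beats
  whole = 4 beats
  half = 2 beats
Sum = 4 + 2 + 4 + 2 + 2 + 4 + 2
= 20 beats


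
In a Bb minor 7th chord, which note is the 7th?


Let's work it out.
Minor 7th chord = root + minor 3rd + perfect 5th + minor 7th
Seventh chords stack in thirds, so the letter names are B-D-F-A
Root: Bb
Minor 3rd above Bb: Db
Perfect 5th above Bb: F
Minor 7th above Bb: Ab
The 7th = Ab


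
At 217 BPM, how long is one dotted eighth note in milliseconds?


Let's work it out.
One quarter-note beat = 60000 / BPM = 60000 / 217 ms
Dotted eighth note = 3/4 × quarter note
Duration = 3/4 × 60000 / 217 = 45000 / 217
= 207.4 ms


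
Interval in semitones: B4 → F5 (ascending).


Absolute semitone position = octave×12 + chromatic position
B4: 4×12 + 11 = 59
F5: 5×12 + 5 = 65
Difference = 65 - 59 = 6
= 6 semitones


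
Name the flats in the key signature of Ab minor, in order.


Flat minor keys: A(0), D(1), G(2), C(3), F(4), Bb(5), Eb(6), Ab(7)
Ab minor has 7 flats
Order of flats: Bb Eb Ab Db Gb Cb Fb → first 7: Bb, Eb, Ab, Db, Gb, Cb, Fb
= Bb, Eb, Ab, Db, Gb, Cb, Fb


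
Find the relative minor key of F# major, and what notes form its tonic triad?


The relative minor shares the major's key signature and starts on its 6th degree
6th degree = a major 6th above the tonic; a major 6th above F# is D#
→ relative minor of F# major is D# minor
Tonic triad of D# minor = root + minor 3rd + perfect 5th = D# F# A#
= D# minor; triad = D# F# A#


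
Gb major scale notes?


Reasoning:
Major scale pattern: W-W-H-W-W-W-H (2-2-1-2-2-2-1 semitones)
Starting from Gb:
  Gb + 2 semitones → Ab
  Ab + 2 semitones → Bb
  Bb + 1 semitone → Cb
  Cb + 2 semitones → Db
  Db + 2 semitones → Eb
  Eb + 2 semitones → F
  F + 1 semitone → Gb
Scale = Gb Ab Bb Cb Db Eb F


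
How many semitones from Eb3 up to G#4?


Working:
Absolute semitone position = octave×12 + chromatic position
Eb3: 3×12 + 3 = 39
G#4: 4×12 + 8 = 56
Difference = 56 - 39 = 17
= 17 semitones


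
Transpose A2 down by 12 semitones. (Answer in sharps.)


A2: chromatic position 9 in octave 2 → absolute = 2×12 + 9 = 33
Transpose down 12: 33 - 12 = 21
21 = 1×12 + 9 → A in octave 1
Result = A1


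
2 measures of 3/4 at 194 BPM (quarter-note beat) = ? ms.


Let's work it out.
Quarter-note beat duration = 60000 / 194 ms
Beats per measure (3/4) = 3
One measure = 3 × 60000 / 194 = 180000 / 194 ms
2 measures = 2 × 180000 / 194 = 360000 / 194
= 1855.7 ms


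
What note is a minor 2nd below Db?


A 2nd spans 2 letter names, so from D we land on C
A minor 2nd = 1 semitone below Db
Spell C at that pitch: C
= C


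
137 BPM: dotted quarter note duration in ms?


Let's work it out.
One quarter-note beat = 60000 / BPM = 60000 / 137 ms
Dotted quarter note = 3/2 × quarter note
Duration = 3/2 × 60000 / 137 = 90000 / 137
= 656.9 ms


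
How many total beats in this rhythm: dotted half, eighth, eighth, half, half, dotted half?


Step by step:
Beat values:
  dotted half = 3 beats
  eighth = 0.5 beats
  eighth = 0.5 beats
  half = 2 beats
  half = 2 beats
  dotted half = 3 beats
Sum = 3 + 0.5 + 0.5 + 2 + 2 + 3
= 11 beats


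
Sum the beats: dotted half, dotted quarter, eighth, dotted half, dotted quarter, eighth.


Beat values:
  dotted half = 3 beats
  dotted quarter = 1.5 beats
  eighth = 0.5 beats
  dotted half = 3 beats
  dotted quarter = 1.5 beats
  eighth = 0.5 beats
Sum = 3 + 1.5 + 0.5 + 3 + 1.5 + 0.5
= 10 beats


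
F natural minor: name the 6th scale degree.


Working:
Natural minor scale pattern: W-H-W-W-H-W-W (2-1-2-2-1-2-2 semitones)
Starting from F:
  F + 2 semitones → G
  G + 1 semitone → Ab
  Ab + 2 semitones → Bb
  Bb + 2 semitones → C
  C + 1 semitone → Db
  Db + 2 semitones → Eb
  Eb + 2 semitones → F
Scale: F G Ab Bb C Db Eb
Degree 6 = Db


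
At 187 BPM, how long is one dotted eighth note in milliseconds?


Let's work it out.
One quarter-note beat = 60000 / BPM = 60000 / 187 ms
Dotted eighth note = 3/4 × quarter note
Duration = 3/4 × 60000 / 187 = 45000 / 187
= 240.6 ms


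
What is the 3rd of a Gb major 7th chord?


Working:
Major 7th chord = root + major 3rd + perfect 5th + major 7th
Seventh chords stack in thirds, so the letter names are G-B-D-F
Root: Gb
Major 3rd above Gb: Bb
Perfect 5th above Gb: Db
Major 7th above Gb: F
The 3rd = Bb


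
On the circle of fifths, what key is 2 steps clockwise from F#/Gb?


Each clockwise step on the circle of fifths moves up a perfect 5th
From F#/Gb: F#/Gb → Db → Ab
= Ab


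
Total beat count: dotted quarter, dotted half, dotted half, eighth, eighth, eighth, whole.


Solution.
Beat values:
  dotted quarter = 1.5 beats
  dotted half = 3 beats
  dotted half = 3 beats
  eighth = 0.5 beats
  eighth = 0.5 beats
  eighth = 0.5 beats
  whole = 4 beats
Sum = 1.5 + 3 + 3 + 0.5 + 0.5 + 0.5 + 4
= 13 beats


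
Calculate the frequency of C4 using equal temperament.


f = 440 × 2^(n/12) where n = semitones from A4
C4: -9 semitones from A4
f = 440 × 2^(-9/12)
f = 261.63 Hz


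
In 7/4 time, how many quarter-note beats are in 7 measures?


Reasoning:
Time signature 7/4: the bottom number 4 means the quarter note gets one count
The top number 7 means 7 quarter-note beats per measure
Total = 7 × 7 measures
= 49 quarter-note beats


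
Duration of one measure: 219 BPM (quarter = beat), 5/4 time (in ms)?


Reasoning:
Quarter-note beat duration = 60000 / 219 ms
Beats per measure (5/4) = 5
One measure = 5 × 60000 / 219 = 300000 / 219 ms
= 1369.9 ms


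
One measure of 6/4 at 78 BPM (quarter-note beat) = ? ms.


Step by step:
Quarter-note beat duration = 60000 / 78 ms
Beats per measure (6/4) = 6
One measure = 6 × 60000 / 78 = 360000 / 78 ms
= 4615.4 ms


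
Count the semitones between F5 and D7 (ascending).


Solution.
Absolute semitone position = octave×12 + chromatic position
F5: 5×12 + 5 = 65
D7: 7×12 + 2 = 86
Difference = 86 - 65 = 21
= 21 semitones


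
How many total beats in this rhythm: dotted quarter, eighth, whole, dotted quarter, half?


Beat values:
  dotted quarter = 1.5 beats
  eighth = 0.5 beats
  whole = 4 beats
  dotted quarter = 1.5 beats
  half = 2 beats
Sum = 1.5 + 0.5 + 4 + 1.5 + 2
= 9.5 beats


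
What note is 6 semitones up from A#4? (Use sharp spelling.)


Reasoning:
A#4: chromatic position 10 in octave 4 → absolute = 4×12 + 10 = 58
Transpose up 6: 58 + 6 = 64
64 = 5×12 + 4 → E in octave 5
Result = E5


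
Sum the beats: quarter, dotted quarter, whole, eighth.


Step by step:
Beat values:
  quarter = 1 beat
  dotted quarter = 1.5 beats
  whole = 4 beats
  eighth = 0.5 beats
Sum = 1 + 1.5 + 4 + 0.5
= 7 beats


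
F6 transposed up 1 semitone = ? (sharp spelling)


Working:
F6: chromatic position 5 in octave 6 → absolute = 6×12 + 5 = 77
Transpose up 1: 77 + 1 = 78
78 = 6×12 + 6 → F# in octave 6
Result = F#6


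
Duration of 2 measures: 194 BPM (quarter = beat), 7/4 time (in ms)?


Quarter-note beat duration = 60000 / 194 ms
Beats per measure (7/4) = 7
One measure = 7 × 60000 / 194 = 420000 / 194 ms
2 measures = 2 × 420000 / 194 = 840000 / 194
= 4329.9 ms


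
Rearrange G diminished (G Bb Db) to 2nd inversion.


Working:
Root position: G Bb Db
2nd inversion: move root and 3rd up an octave
Bass note: Db
Notes (bottom to top) = Db G Bb


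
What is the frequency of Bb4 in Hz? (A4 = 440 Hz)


Let's work it out.
f = 440 × 2^(n/12) where n = semitones from A4
Bb4: 1 semitones from A4
f = 440 × 2^(1/12)
f = 466.16 Hz


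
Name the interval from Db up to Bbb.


Let's work it out.
Letter names: D → B spans 6 letter names → a 6th
Semitones: Db → Bbb = 8 half-steps
A 6th of 8 semitones is a minor 6th
= minor 6th


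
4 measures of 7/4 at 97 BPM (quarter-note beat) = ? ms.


Solution.
Quarter-note beat duration = 60000 / 97 ms
Beats per measure (7/4) = 7
One measure = 7 × 60000 / 97 = 420000 / 97 ms
4 measures = 4 × 420000 / 97 = 1680000 / 97
= 17319.6 ms


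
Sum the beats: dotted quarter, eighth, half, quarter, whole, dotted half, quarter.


Beat values:
  dotted quarter = 1.5 beats
  eighth = 0.5 beats
  half = 2 beats
  quarter = 1 beat
  whole = 4 beats
  dotted half = 3 beats
  quarter = 1 beat
Sum = 1.5 + 0.5 + 2 + 1 + 4 + 3 + 1
= 13 beats


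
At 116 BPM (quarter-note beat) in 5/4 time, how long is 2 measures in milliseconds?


Working:
Quarter-note beat duration = 60000 / 116 ms
Beats per measure (5/4) = 5
One measure = 5 × 60000 / 116 = 300000 / 116 ms
2 measures = 2 × 300000 / 116 = 600000 / 116
= 5172.4 ms


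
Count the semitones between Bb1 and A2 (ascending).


Solution.
Absolute semitone position = octave×12 + chromatic position
Bb1: 1×12 + 10 = 22
A2: 2×12 + 9 = 33
Difference = 33 - 22 = 11
= 11 semitones


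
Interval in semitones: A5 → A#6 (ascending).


Absolute semitone position = octave×12 + chromatic position
A5: 5×12 + 9 = 69
A#6: 6×12 + 10 = 82
Difference = 82 - 69 = 13
= 13 semitones


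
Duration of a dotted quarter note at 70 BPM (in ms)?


Working:
One quarter-note beat = 60000 / BPM = 60000 / 70 ms
Dotted quarter note = 3/2 × quarter note
Duration = 3/2 × 60000 / 70 = 90000 / 70
= 1285.7 ms


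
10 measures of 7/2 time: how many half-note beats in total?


Working:
Time signature 7/2: the bottom number 2 means the half note gets one count
The top number 7 means 7 half-note beats per measure
Total = 7 × 10 measures
= 70 half-note beats


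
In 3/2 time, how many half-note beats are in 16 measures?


Let's work it out.
Time signature 3/2: the bottom number 2 means the half note gets one count
The top number 3 means 3 half-note beats per measure
Total = 3 × 16 measures
= 48 half-note beats


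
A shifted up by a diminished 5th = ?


diminished 5th: 5 letter names, 6 semitones
Letter: A + 4 → E
Pitch: A + 6 semitones, spelled as an E → Eb
= Eb


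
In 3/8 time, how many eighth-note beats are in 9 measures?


Solution.
Time signature 3/8: the bottom number 8 means the eighth note gets one count
The top number 3 means 3 eighth-note beats per measure
Total = 3 × 9 measures
= 27 eighth-note beats


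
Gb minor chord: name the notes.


Reasoning:
Minor triad = root + minor 3rd (3 semitones) + perfect 5th (7 semitones)
A triad on Gb stacks thirds, so the chord tones use letter names G-B-D
Root: Gb
Minor 3rd above Gb: Bbb
Perfect 5th above Gb: Db
Chord = Gb Bbb Db


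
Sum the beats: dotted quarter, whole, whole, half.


Let's work it out.
Beat values:
  dotted quarter = 1.5 beats
  whole = 4 beats
  whole = 4 beats
  half = 2 beats
Sum = 1.5 + 4 + 4 + 2
= 11.5 beats


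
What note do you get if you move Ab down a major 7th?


major 7th: 7 letter names, 11 semitones
Letter: A - 6 → B
Pitch: Ab - 11 semitones, spelled as a B → Bbb
= Bbb


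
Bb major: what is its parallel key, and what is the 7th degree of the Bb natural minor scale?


Step by step:
Parallel keys share the same tonic but differ in mode
Bb major → parallel is Bb minor
Bb natural minor scale: Bb C Db Eb F Gb Ab
= Bb minor; 7th degree = Ab


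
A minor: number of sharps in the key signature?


Step by step:
Sharp minor keys follow the circle of fifths: A(0), E(1), B(2), F#(3), C#(4), G#(5), D#(6), A#(7)
A minor has 0 sharps
= 0 sharps


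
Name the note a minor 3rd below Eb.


Solution.
A 3rd spans 3 letter names, so from E we land on C
A minor 3rd = 3 semitones below Eb
Spell C at that pitch: C
= C


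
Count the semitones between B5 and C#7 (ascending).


Working:
Absolute semitone position = octave×12 + chromatic position
B5: 5×12 + 11 = 71
C#7: 7×12 + 1 = 85
Difference = 85 - 71 = 14
= 14 semitones


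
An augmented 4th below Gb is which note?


A 4th spans 4 letter names, so from G we land on D
An augmented 4th = 6 semitones below Gb
Spell D at that pitch: Dbb
= Dbb


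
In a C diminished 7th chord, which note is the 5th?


Let's work it out.
Diminished 7th chord = root + minor 3rd + diminished 5th + diminished 7th
Seventh chords stack in thirds, so the letter names are C-E-G-B
Root: C
Minor 3rd above C: Eb
Diminished 5th above C: Gb
Diminished 7th above C: Bbb
The 5th = Gb


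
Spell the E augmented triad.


Solution.
Augmented triad = root + major 3rd (4 semitones) + augmented 5th (8 semitones)
A triad on E stacks thirds, so the chord tones use letter names E-G-B
Root: E
Major 3rd above E: G#
Augmented 5th above E: B#
Chord = E G# B#


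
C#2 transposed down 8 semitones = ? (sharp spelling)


C#2: chromatic position 1 in octave 2 → absolute = 2×12 + 1 = 25
Transpose down 8: 25 - 8 = 17
17 = 1×12 + 5 → F in octave 1
Result = F1


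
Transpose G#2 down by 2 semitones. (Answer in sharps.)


Let's work it out.
G#2: chromatic position 8 in octave 2 → absolute = 2×12 + 8 = 32
Transpose down 2: 32 - 2 = 30
30 = 2×12 + 6 → F# in octave 2
Result = F#2


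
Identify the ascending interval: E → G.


Let's work it out.
Letter names: E → G spans 3 letter names → a 3rd
Semitones: E → G = 3 half-steps
A 3rd of 3 semitones is a minor 3rd
= minor 3rd


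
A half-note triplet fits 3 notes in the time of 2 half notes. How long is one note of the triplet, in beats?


Solution.
Triplet: 3 notes occupy the space of 2 half notes
Space = 2 × 2 = 4 beats
Each triplet note = 4 / 3 = 4/3 beats
= 4/3 beats


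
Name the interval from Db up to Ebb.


Let's work it out.
Letter names: D → E spans 2 letter names → a 2nd
Semitones: Db → Ebb = 1 half-step
A 2nd of 1 semitone is a minor 2nd
= minor 2nd


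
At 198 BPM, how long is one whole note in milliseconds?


One quarter-note beat = 60000 / BPM = 60000 / 198 ms
Whole note = 4 × quarter note
Duration = 4 × 60000 / 198 = 240000 / 198
= 1212.1 ms


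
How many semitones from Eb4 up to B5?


Step by step:
Absolute semitone position = octave×12 + chromatic position
Eb4: 4×12 + 3 = 51
B5: 5×12 + 11 = 71
Difference = 71 - 51 = 20
= 20 semitones


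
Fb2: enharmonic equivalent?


Let's work it out.
Enharmonic notes sound the same pitch but are spelled with different letter names
Fb and E name the same pitch class
= E2


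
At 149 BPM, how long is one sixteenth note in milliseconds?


Reasoning:
One quarter-note beat = 60000 / BPM = 60000 / 149 ms
Sixteenth note = 1/4 × quarter note
Duration = 1/4 × 60000 / 149 = 15000 / 149
= 100.7 ms


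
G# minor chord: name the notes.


Reasoning:
Minor triad = root + minor 3rd (3 semitones) + perfect 5th (7 semitones)
A triad on G# stacks thirds, so the chord tones use letter names G-B-D
Root: G#
Minor 3rd above G#: B
Perfect 5th above G#: D#
Chord = G# B D#


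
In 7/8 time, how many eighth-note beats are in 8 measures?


Step by step:
Time signature 7/8: the bottom number 8 means the eighth note gets one count
The top number 7 means 7 eighth-note beats per measure
Total = 7 × 8 measures
= 56 eighth-note beats


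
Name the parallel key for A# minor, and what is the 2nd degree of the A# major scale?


Let's work it out.
Parallel keys share the same tonic but differ in mode
A# minor → parallel is A# major
A# major scale: A# B# C## D# E# F## G##
= A# major; 2nd degree = B#


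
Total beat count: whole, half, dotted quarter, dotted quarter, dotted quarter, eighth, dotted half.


Reasoning:
Beat values:
  whole = 4 beats
  half = 2 beats
  dotted quarter = 1.5 beats
  dotted quarter = 1.5 beats
  dotted quarter = 1.5 beats
  eighth = 0.5 beats
  dotted half = 3 beats
Sum = 4 + 2 + 1.5 + 1.5 + 1.5 + 0.5 + 3
= 14 beats


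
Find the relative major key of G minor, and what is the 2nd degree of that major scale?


Working:
The relative major shares the key signature and is a minor 3rd above the minor tonic
A minor 3rd above G is Bb
→ relative major of G minor is Bb major
Bb major scale: Bb C D Eb F G A
= Bb major; 2nd degree = C


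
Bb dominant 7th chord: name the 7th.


Solution.
Dominant 7th chord = root + major 3rd + perfect 5th + minor 7th
Seventh chords stack in thirds, so the letter names are B-D-F-A
Root: Bb
Major 3rd above Bb: D
Perfect 5th above Bb: F
Minor 7th above Bb: Ab
The 7th = Ab


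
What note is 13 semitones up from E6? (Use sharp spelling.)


Step by step:
E6: chromatic position 4 in octave 6 → absolute = 6×12 + 4 = 76
Transpose up 13: 76 + 13 = 89
89 = 7×12 + 5 → F in octave 7
Result = F7


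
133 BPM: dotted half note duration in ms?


Reasoning:
One quarter-note beat = 60000 / BPM = 60000 / 133 ms
Dotted half note = 3 × quarter note
Duration = 3 × 60000 / 133 = 180000 / 133
= 1353.4 ms


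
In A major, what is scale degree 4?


Step by step:
Major scale pattern: W-W-H-W-W-W-H (2-2-1-2-2-2-1 semitones)
Starting from A:
  A + 2 semitones → B
  B + 2 semitones → C#
  C# + 1 semitone → D
  D + 2 semitones → E
  E + 2 semitones → F#
  F# + 2 semitones → G#
  G# + 1 semitone → A
Scale: A B C# D E F# G#
Degree 4 = D


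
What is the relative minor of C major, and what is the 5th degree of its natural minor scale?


Working:
The relative minor shares the major's key signature and starts on its 6th degree
6th degree = a major 6th above the tonic; a major 6th above C is A
→ relative minor of C major is A minor
A natural minor scale: A B C D E F G
= A minor; 5th degree = E


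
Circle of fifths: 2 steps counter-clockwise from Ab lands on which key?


Step by step:
Each counter-clockwise step moves down a perfect 5th (= up a perfect 4th)
From Ab: Ab → Db → F#/Gb
= F#/Gb


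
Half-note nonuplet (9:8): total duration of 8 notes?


Step by step:
Nonuplet: 9 notes occupy the space of 8 half notes
Space = 8 × 2 = 16 beats
Each nonuplet note = 16 / 9 = 16/9 beats
8 notes = 8 × 16/9 = 128/9
= 128/9 beats


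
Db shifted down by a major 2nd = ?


Reasoning:
major 2nd: 2 letter names, 2 semitones
Letter: D - 1 → C
Pitch: Db - 2 semitones, spelled as a C → Cb
= Cb


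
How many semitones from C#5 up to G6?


Absolute semitone position = octave×12 + chromatic position
C#5: 5×12 + 1 = 61
G6: 6×12 + 7 = 79
Difference = 79 - 61 = 18
= 18 semitones


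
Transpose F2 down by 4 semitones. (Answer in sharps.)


Working:
F2: chromatic position 5 in octave 2 → absolute = 2×12 + 5 = 29
Transpose down 4: 29 - 4 = 25
25 = 2×12 + 1 → C# in octave 2
Result = C#2


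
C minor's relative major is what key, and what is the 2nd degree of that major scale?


The relative major shares the key signature and is a minor 3rd above the minor tonic
A minor 3rd above C is Eb
→ relative major of C minor is Eb major
Eb major scale: Eb F G Ab Bb C D
= Eb major; 2nd degree = F


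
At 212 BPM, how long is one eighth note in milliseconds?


Reasoning:
One quarter-note beat = 60000 / BPM = 60000 / 212 ms
Eighth note = 1/2 × quarter note
Duration = 1/2 × 60000 / 212 = 30000 / 212
= 141.5 ms


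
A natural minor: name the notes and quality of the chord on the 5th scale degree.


Solution.
A natural minor scale: A B C D E F G
Diatonic triad on degree 5 stacks scale notes 5, 7, 2: E G B
E→G = 3 semitones; E→B = 7 semitones → minor triad
= E G B (minor)


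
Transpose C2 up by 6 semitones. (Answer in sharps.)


Reasoning:
C2: chromatic position 0 in octave 2 → absolute = 2×12 + 0 = 24
Transpose up 6: 24 + 6 = 30
30 = 2×12 + 6 → F# in octave 2
Result = F#2


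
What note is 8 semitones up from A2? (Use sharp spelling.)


Solution.
A2: chromatic position 9 in octave 2 → absolute = 2×12 + 9 = 33
Transpose up 8: 33 + 8 = 41
41 = 3×12 + 5 → F in octave 3
Result = F3


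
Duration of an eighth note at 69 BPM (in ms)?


One quarter-note beat = 60000 / BPM = 60000 / 69 ms
Eighth note = 1/2 × quarter note
Duration = 1/2 × 60000 / 69 = 30000 / 69
= 434.8 ms


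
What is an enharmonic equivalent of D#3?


Enharmonic notes sound the same pitch but are spelled with different letter names
D# and Eb name the same pitch class
= Eb3


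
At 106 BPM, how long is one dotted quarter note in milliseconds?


One quarter-note beat = 60000 / BPM = 60000 / 106 ms
Dotted quarter note = 3/2 × quarter note
Duration = 3/2 × 60000 / 106 = 90000 / 106
= 849.1 ms


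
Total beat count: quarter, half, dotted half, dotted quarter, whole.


Reasoning:
Beat values:
  quarter = 1 beat
  half = 2 beats
  dotted half = 3 beats
  dotted quarter = 1.5 beats
  whole = 4 beats
Sum = 1 + 2 + 3 + 1.5 + 4
= 11.5 beats


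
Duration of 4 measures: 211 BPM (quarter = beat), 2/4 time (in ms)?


Solution.
Quarter-note beat duration = 60000 / 211 ms
Beats per measure (2/4) = 2
One measure = 2 × 60000 / 211 = 120000 / 211 ms
4 measures = 4 × 120000 / 211 = 480000 / 211
= 2274.9 ms


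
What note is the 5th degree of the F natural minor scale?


Reasoning:
Natural minor scale pattern: W-H-W-W-H-W-W (2-1-2-2-1-2-2 semitones)
Starting from F:
  F + 2 semitones → G
  G + 1 semitone → Ab
  Ab + 2 semitones → Bb
  Bb + 2 semitones → C
  C + 1 semitone → Db
  Db + 2 semitones → Eb
  Eb + 2 semitones → F
Scale: F G Ab Bb C Db Eb
Degree 5 = C


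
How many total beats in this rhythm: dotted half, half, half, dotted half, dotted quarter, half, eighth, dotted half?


Let's work it out.
Beat values:
  dotted half = 3 beats
  half = 2 beats
  half = 2 beats
  dotted half = 3 beats
  dotted quarter = 1.5 beats
  half = 2 beats
  eighth = 0.5 beats
  dotted half = 3 beats
Sum = 3 + 2 + 2 + 3 + 1.5 + 2 + 0.5 + 3
= 17 beats


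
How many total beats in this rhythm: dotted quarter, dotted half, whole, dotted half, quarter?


Reasoning:
Beat values:
  dotted quarter = 1.5 beats
  dotted half = 3 beats
  whole = 4 beats
  dotted half = 3 beats
  quarter = 1 beat
Sum = 1.5 + 3 + 4 + 3 + 1
= 12.5 beats


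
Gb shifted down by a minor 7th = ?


Reasoning:
minor 7th: 7 letter names, 10 semitones
Letter: G - 6 → A
Pitch: Gb - 10 semitones, spelled as an A → Ab
= Ab


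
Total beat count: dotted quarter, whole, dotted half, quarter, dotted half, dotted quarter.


Beat values:
  dotted quarter = 1.5 beats
  whole = 4 beats
  dotted half = 3 beats
  quarter = 1 beat
  dotted half = 3 beats
  dotted quarter = 1.5 beats
Sum = 1.5 + 4 + 3 + 1 + 3 + 1.5
= 14 beats


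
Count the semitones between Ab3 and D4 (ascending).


Absolute semitone position = octave×12 + chromatic position
Ab3: 3×12 + 8 = 44
D4: 4×12 + 2 = 50
Difference = 50 - 44 = 6
= 6 semitones


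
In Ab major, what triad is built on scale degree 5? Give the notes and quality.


Let's work it out.
Ab major scale: Ab Bb C Db Eb F G
Diatonic triad on degree 5 stacks scale notes 5, 7, 2: Eb G Bb
Eb→G = 4 semitones; Eb→Bb = 7 semitones → major triad
= Eb G Bb (major)


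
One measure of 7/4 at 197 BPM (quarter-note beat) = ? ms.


Quarter-note beat duration = 60000 / 197 ms
Beats per measure (7/4) = 7
One measure = 7 × 60000 / 197 = 420000 / 197 ms
= 2132.0 ms


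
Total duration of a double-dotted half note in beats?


Base half note = 2 beats
Dot 1 adds half the previous value: +1
Dot 2 adds half the previous value: +1/2
One double-dotted half = 2 + 1 + 1/2 = 7/2
= 7/2 beats


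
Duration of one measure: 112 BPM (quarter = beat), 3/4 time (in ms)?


Step by step:
Quarter-note beat duration = 60000 / 112 ms
Beats per measure (3/4) = 3
One measure = 3 × 60000 / 112 = 180000 / 112 ms
= 1607.1 ms
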